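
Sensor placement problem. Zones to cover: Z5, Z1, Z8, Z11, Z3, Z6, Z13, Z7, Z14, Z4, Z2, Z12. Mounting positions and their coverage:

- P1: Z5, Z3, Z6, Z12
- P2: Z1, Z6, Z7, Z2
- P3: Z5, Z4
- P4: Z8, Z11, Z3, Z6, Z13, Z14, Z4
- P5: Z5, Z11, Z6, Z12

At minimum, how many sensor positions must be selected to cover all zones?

3

P1, P2, P4 together cover {Z5, Z1, Z8, Z11, Z3, Z6, Z13, Z7, Z14, Z4, Z2, Z12} — every zone.
No 2 of the 5 sensor positions cover everything (all 10 pairs fall short), so 3 is minimum.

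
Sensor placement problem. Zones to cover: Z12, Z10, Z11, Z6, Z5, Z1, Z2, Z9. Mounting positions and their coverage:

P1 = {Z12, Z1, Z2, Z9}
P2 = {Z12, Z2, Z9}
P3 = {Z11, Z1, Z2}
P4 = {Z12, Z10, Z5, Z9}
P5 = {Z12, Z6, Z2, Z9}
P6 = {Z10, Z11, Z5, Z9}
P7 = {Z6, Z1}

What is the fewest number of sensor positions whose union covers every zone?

3

P1, P5, P6 together cover {Z12, Z10, Z11, Z6, Z5, Z1, Z2, Z9} — every zone.
No 2 of the 7 sensor positions cover everything (all 21 pairs fall short), so 3 is minimum.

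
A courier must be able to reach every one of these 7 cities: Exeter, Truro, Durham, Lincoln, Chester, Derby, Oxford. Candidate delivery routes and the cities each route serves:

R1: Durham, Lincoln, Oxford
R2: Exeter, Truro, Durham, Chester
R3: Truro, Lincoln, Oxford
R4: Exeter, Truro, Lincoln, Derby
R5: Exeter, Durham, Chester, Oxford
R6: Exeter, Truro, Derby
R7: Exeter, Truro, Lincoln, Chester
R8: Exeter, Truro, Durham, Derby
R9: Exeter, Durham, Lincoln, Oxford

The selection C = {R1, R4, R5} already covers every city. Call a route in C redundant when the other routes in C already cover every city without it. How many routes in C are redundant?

1

Drop R1: the rest still cover every city — redundant.
Drop R4: Truro, Derby uncovered — not redundant.
Drop R5: Chester uncovered — not redundant.
1 redundant: R1.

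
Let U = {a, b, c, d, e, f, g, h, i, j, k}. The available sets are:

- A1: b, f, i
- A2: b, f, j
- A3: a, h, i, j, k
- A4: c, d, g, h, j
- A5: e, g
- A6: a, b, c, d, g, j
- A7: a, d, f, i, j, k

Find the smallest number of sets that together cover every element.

4

A1, A3, A4, A5 together cover {a, b, c, d, e, f, g, h, i, j, k} — every element.
No 3 of the 7 sets cover everything (all 35 triples fall short), so 4 is minimum.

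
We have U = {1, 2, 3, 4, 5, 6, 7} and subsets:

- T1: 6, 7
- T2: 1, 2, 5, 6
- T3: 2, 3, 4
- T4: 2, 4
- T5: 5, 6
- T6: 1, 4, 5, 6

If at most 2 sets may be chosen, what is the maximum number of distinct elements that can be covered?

6

Choosing T2, T3 covers {1, 2, 3, 4, 5, 6} — 6 elements.
No choice of 2 sets does better; here 7 is left uncovered.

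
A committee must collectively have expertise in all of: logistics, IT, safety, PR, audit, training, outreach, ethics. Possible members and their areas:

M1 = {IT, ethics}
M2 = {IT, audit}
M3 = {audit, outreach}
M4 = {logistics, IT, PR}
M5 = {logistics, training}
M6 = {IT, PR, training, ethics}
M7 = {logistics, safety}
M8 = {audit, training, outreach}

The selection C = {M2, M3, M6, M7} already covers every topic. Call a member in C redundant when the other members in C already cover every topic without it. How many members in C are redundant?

Drop M2: the rest still cover every topic — redundant.
Drop M3: outreach uncovered — not redundant.
Drop M6: PR, training, ethics uncovered — not redundant.
Drop M7: logistics, safety uncovered — not redundant.
1 redundant: M2.

1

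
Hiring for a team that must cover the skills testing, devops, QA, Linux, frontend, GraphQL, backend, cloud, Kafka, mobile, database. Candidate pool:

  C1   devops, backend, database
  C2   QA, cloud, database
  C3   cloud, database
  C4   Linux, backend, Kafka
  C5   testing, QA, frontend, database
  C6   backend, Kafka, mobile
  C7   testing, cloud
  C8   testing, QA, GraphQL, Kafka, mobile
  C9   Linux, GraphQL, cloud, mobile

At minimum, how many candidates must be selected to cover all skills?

C1, C4, C5, C9 together cover {testing, devops, QA, Linux, frontend, GraphQL, backend, cloud, Kafka, mobile, database} — every skill.
No 3 of the 9 candidates cover everything (all 84 triples fall short), so 4 is minimum.

4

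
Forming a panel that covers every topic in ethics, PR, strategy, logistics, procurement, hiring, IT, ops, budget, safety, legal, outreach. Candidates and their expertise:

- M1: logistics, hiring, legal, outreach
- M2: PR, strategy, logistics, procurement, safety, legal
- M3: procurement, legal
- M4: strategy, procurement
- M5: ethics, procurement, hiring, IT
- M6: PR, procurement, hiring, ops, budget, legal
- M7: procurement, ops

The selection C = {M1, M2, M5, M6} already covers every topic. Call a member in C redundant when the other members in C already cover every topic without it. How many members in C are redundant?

Drop M1: outreach uncovered — not redundant.
Drop M2: strategy, safety uncovered — not redundant.
Drop M5: ethics, IT uncovered — not redundant.
Drop M6: ops, budget uncovered — not redundant.
None of the members in C is redundant.

0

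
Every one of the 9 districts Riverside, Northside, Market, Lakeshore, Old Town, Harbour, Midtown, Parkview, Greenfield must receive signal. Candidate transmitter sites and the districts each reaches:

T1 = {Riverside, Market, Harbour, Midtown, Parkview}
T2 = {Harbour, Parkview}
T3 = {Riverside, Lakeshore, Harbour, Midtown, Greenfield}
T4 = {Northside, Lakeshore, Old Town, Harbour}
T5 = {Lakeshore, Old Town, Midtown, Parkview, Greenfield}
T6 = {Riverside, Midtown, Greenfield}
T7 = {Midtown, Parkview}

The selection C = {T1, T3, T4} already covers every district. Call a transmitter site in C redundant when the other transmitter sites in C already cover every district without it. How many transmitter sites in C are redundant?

0

Drop T1: Market, Parkview uncovered — not redundant.
Drop T3: Greenfield uncovered — not redundant.
Drop T4: Northside, Old Town uncovered — not redundant.
None of the transmitter sites in C is redundant.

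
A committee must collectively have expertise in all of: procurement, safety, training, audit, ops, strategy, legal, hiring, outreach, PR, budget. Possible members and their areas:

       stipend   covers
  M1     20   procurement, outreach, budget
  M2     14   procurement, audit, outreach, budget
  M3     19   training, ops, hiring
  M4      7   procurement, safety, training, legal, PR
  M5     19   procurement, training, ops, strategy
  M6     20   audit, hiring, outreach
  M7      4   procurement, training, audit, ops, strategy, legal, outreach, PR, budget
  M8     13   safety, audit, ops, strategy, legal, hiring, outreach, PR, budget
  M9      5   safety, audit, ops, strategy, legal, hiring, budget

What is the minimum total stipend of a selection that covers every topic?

9

M7, M9 cover every topic at stipend 4 + 5 = 9.
Any cover uses at least 2 members; among all covering selections none totals below 9.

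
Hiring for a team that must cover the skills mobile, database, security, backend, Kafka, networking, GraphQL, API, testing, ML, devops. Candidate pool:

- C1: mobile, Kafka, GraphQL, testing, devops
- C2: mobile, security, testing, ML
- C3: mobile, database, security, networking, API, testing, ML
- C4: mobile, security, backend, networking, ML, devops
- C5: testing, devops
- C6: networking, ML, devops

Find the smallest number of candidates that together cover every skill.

3

C1, C3, C4 together cover {mobile, database, security, backend, Kafka, networking, GraphQL, API, testing, ML, devops} — every skill.
No 2 of the 6 candidates cover everything (all 15 pairs fall short), so 3 is minimum.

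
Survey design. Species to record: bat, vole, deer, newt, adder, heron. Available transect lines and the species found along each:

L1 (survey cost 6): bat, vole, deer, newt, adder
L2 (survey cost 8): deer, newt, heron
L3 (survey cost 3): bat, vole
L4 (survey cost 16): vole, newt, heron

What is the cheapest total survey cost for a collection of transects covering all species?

L1, L2 cover every species at survey cost 6 + 8 = 14.
Any cover uses at least 2 transects; among all covering selections none totals below 14.

14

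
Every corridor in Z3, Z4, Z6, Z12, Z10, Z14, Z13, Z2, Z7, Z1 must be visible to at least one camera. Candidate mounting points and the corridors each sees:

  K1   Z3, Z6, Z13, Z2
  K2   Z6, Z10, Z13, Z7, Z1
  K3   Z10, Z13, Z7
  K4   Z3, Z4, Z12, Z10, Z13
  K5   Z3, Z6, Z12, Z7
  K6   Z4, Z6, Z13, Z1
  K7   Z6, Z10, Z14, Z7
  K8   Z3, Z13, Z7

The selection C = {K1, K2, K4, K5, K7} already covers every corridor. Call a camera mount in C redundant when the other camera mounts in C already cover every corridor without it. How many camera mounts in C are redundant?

1

Drop K1: Z2 uncovered — not redundant.
Drop K2: Z1 uncovered — not redundant.
Drop K4: Z4 uncovered — not redundant.
Drop K5: the rest still cover every corridor — redundant.
Drop K7: Z14 uncovered — not redundant.
1 redundant: K5.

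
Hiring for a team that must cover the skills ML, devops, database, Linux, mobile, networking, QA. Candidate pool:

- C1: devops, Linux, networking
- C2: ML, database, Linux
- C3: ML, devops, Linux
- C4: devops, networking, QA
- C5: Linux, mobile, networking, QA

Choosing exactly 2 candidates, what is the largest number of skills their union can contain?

6

Choosing C2, C4 covers {ML, devops, database, Linux, networking, QA} — 6 skills.
No choice of 2 candidates does better; here mobile is left uncovered.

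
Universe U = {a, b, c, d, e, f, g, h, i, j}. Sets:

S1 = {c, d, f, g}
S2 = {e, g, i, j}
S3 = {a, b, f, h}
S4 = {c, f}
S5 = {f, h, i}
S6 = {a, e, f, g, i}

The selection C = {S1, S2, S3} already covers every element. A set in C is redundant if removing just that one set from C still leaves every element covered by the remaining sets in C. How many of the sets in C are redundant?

0

Drop S1: c, d uncovered — not redundant.
Drop S2: e, i, j uncovered — not redundant.
Drop S3: a, b, h uncovered — not redundant.
None of the sets in C is redundant.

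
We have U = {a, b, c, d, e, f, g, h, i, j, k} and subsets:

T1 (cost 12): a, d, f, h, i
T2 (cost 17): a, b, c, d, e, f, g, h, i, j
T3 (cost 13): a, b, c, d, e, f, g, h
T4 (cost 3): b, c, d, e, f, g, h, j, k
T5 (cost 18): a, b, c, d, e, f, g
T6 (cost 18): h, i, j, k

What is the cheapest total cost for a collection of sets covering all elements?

15

T1, T4 cover every element at cost 12 + 3 = 15.
Any cover uses at least 2 sets; among all covering selections none totals below 15.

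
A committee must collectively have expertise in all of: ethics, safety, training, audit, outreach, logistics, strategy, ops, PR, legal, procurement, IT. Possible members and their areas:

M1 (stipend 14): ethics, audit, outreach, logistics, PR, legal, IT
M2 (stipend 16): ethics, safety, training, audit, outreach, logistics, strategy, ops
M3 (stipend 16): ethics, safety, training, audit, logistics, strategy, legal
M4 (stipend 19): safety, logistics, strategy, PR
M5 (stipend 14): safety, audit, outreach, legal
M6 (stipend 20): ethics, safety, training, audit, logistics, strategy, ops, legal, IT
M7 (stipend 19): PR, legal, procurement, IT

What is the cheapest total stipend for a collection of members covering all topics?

M2, M7 cover every topic at stipend 16 + 19 = 35.
Any cover uses at least 2 members; among all covering selections none totals below 35.

35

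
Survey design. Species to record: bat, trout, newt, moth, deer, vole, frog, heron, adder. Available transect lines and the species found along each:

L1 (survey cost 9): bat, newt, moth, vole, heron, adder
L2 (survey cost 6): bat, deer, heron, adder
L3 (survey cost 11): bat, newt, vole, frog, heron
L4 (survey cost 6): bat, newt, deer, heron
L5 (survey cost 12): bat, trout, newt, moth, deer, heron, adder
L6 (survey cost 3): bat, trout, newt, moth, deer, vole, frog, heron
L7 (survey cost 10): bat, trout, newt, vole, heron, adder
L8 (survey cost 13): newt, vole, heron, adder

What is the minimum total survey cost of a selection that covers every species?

9

L2, L6 cover every species at survey cost 6 + 3 = 9.
Any cover uses at least 2 transects; among all covering selections none totals below 9.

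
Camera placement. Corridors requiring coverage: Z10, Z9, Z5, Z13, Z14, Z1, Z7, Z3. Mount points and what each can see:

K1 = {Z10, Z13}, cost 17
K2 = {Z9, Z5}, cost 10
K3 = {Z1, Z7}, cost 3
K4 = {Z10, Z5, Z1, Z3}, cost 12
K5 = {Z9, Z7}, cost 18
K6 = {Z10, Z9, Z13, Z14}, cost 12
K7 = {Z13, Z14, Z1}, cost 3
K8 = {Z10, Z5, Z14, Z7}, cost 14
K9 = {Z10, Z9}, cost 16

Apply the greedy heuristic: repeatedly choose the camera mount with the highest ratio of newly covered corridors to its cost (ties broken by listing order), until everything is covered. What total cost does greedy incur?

Pick 1: K7 adds 3 new (Z13, Z14, Z1) at cost 3 (ratio 3/3).
Pick 2: K3 adds 1 new (Z7) at cost 3 (ratio 1/3).
Pick 3: K4 adds 3 new (Z10, Z5, Z3) at cost 12 (ratio 3/12).
Pick 4: K2 adds 1 new (Z9) at cost 10 (ratio 1/10).
Greedy total cost: 3 + 3 + 12 + 10 = 28. (The true optimum is 27, so greedy overshoots here.)

28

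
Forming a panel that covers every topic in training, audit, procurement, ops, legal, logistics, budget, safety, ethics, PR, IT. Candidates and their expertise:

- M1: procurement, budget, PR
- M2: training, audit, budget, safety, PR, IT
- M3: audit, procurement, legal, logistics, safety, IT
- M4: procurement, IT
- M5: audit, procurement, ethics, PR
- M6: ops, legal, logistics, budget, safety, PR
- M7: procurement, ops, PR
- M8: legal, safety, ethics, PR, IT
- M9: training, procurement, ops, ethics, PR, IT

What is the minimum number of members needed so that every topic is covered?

M1, M3, M9 together cover {training, audit, procurement, ops, legal, logistics, budget, safety, ethics, PR, IT} — every topic.
No 2 of the 9 members cover everything (all 36 pairs fall short), so 3 is minimum.

3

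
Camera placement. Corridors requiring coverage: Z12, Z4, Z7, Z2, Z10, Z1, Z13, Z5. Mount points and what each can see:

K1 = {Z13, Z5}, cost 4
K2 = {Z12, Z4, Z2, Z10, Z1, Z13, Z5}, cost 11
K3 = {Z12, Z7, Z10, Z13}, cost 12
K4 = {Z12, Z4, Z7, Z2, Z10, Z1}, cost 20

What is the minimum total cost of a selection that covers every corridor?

K2, K3 cover every corridor at cost 11 + 12 = 23.
Any cover uses at least 2 camera mounts; among all covering selections none totals below 23.

23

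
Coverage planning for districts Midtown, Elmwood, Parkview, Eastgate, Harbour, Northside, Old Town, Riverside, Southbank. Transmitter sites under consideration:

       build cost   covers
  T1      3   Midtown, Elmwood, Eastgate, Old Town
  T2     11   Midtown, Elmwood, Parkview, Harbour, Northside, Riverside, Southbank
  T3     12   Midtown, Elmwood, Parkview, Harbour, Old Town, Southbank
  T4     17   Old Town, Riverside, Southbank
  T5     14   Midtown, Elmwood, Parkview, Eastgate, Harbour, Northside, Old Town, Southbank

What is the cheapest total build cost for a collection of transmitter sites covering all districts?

T1, T2 cover every district at build cost 3 + 11 = 14.
Any cover uses at least 2 transmitter sites; among all covering selections none totals below 14.

14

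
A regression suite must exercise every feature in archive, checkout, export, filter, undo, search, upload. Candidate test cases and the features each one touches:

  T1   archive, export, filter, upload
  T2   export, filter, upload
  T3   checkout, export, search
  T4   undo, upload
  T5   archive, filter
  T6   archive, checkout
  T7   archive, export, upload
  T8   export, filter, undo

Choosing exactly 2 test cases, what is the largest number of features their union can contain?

Choosing T1, T3 covers {archive, checkout, export, filter, search, upload} — 6 features.
No choice of 2 test cases does better; here undo is left uncovered.

6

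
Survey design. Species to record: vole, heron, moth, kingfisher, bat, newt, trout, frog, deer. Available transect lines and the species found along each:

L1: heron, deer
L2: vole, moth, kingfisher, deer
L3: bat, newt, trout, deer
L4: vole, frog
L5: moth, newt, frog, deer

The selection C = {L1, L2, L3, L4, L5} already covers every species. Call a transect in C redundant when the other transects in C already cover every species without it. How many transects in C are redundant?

2

Drop L1: heron uncovered — not redundant.
Drop L2: kingfisher uncovered — not redundant.
Drop L3: bat, trout uncovered — not redundant.
Drop L4: the rest still cover every species — redundant.
Drop L5: the rest still cover every species — redundant.
2 redundant: L4, L5.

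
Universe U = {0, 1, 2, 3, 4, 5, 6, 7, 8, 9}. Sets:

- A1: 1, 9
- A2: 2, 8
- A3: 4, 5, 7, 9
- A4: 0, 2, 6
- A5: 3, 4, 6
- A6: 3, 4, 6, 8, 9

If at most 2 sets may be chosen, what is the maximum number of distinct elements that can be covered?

Choosing A3, A4 covers {0, 2, 4, 5, 6, 7, 9} — 7 elements.
No choice of 2 sets does better; here 1, 3, 8 are left uncovered.

7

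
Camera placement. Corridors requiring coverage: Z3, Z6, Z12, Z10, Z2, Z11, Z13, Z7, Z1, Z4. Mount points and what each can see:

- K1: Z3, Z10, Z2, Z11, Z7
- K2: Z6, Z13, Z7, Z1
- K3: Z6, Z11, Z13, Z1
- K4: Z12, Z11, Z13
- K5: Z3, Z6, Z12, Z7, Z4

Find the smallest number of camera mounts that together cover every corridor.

K1, K2, K5 together cover {Z3, Z6, Z12, Z10, Z2, Z11, Z13, Z7, Z1, Z4} — every corridor.
No 2 of the 5 camera mounts cover everything (all 10 pairs fall short), so 3 is minimum.

3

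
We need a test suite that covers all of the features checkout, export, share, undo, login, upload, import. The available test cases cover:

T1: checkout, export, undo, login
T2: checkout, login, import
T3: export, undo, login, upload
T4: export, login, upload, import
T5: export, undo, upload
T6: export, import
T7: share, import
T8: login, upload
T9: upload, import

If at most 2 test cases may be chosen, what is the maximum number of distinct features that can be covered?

6

Choosing T1, T4 covers {checkout, export, undo, login, upload, import} — 6 features.
No choice of 2 test cases does better; here share is left uncovered.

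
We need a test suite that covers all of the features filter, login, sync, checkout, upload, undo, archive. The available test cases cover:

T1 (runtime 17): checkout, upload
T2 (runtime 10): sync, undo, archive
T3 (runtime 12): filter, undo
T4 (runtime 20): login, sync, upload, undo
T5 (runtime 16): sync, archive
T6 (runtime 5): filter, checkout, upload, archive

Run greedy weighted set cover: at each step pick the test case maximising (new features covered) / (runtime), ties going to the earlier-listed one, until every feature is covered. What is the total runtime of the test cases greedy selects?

35

Pick 1: T6 adds 4 new (filter, checkout, upload, archive) at runtime 5 (ratio 4/5).
Pick 2: T2 adds 2 new (sync, undo) at runtime 10 (ratio 2/10).
Pick 3: T4 adds 1 new (login) at runtime 20 (ratio 1/20).
Greedy total runtime: 5 + 10 + 20 = 35. (The true optimum is 25, so greedy overshoots here.)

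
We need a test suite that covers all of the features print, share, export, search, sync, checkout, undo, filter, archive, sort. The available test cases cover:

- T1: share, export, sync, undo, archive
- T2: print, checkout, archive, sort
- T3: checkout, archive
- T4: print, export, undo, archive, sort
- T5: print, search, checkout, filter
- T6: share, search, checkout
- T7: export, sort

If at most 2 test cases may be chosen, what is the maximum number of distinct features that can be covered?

Choosing T1, T5 covers {print, share, export, search, sync, checkout, undo, filter, archive} — 9 features.
No choice of 2 test cases does better; here sort is left uncovered.

9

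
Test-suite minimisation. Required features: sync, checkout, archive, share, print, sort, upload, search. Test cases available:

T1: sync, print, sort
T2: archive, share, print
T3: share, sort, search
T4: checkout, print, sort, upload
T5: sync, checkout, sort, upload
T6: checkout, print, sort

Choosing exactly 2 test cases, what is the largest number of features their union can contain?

7

Choosing T2, T5 covers {sync, checkout, archive, share, print, sort, upload} — 7 features.
No choice of 2 test cases does better; here search is left uncovered.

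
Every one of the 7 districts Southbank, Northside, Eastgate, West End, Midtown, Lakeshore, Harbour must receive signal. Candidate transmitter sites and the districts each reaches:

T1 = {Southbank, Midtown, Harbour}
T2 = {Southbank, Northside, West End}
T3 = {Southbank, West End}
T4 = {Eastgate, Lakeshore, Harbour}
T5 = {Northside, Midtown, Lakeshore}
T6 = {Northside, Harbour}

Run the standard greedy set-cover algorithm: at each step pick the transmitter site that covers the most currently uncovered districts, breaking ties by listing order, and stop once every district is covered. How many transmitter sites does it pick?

3

Pick 1: T1 covers 3 new districts (Southbank, Midtown, Harbour).
Pick 2: T2 covers 2 new districts (Northside, West End).
Pick 3: T4 covers 2 new districts (Eastgate, Lakeshore).
Greedy uses 3 transmitter sites.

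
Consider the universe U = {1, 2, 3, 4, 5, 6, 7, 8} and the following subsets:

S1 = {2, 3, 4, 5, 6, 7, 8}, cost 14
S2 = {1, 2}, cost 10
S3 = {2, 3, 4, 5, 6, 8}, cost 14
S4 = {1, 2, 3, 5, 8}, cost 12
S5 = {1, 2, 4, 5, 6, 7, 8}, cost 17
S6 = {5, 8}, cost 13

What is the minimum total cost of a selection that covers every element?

S1, S2 cover every element at cost 14 + 10 = 24.
Any cover uses at least 2 sets; among all covering selections none totals below 24.

24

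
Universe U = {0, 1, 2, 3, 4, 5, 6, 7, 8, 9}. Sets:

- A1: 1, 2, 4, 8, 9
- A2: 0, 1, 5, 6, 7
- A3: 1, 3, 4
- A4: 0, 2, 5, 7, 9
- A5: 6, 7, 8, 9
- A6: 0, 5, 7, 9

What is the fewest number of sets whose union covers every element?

A1, A2, A3 together cover {0, 1, 2, 3, 4, 5, 6, 7, 8, 9} — every element.
No 2 of the 6 sets cover everything (all 15 pairs fall short), so 3 is minimum.

3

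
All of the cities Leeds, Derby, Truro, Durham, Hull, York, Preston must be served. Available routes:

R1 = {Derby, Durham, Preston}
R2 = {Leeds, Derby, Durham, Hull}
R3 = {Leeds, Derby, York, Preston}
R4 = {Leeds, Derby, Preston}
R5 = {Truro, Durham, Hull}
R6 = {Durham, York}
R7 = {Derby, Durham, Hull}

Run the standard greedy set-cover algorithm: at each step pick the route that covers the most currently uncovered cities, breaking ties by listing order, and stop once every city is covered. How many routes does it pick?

3

Pick 1: R2 covers 4 new cities (Leeds, Derby, Durham, Hull).
Pick 2: R3 covers 2 new cities (York, Preston).
Pick 3: R5 covers 1 new cities (Truro).
Greedy uses 3 routes. (The true minimum is 2.)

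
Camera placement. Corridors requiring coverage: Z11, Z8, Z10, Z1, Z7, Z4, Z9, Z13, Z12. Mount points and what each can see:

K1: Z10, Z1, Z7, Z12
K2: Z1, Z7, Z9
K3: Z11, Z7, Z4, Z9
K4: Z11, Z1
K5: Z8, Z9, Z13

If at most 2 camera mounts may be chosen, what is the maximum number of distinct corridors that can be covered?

Choosing K1, K3 covers {Z11, Z10, Z1, Z7, Z4, Z9, Z12} — 7 corridors.
No choice of 2 camera mounts does better; here Z8, Z13 are left uncovered.

7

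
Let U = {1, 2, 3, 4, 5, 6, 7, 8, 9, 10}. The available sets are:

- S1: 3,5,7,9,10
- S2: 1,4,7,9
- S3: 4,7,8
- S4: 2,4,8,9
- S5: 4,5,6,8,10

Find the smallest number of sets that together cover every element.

S1, S2, S4, S5 together cover {1, 2, 3, 4, 5, 6, 7, 8, 9, 10} — every element.
No 3 of the 5 sets cover everything (all 10 triples fall short), so 4 is minimum.

4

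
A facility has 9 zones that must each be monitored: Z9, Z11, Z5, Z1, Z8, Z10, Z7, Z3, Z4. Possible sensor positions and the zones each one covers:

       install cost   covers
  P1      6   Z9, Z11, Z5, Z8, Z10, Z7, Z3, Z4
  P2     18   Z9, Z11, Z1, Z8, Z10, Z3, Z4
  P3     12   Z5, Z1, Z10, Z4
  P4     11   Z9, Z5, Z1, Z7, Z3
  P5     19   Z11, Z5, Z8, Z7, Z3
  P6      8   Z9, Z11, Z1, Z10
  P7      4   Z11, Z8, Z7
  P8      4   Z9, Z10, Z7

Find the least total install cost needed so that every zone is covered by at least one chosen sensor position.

14

P1, P6 cover every zone at install cost 6 + 8 = 14.
Any cover uses at least 2 sensor positions; among all covering selections none totals below 14.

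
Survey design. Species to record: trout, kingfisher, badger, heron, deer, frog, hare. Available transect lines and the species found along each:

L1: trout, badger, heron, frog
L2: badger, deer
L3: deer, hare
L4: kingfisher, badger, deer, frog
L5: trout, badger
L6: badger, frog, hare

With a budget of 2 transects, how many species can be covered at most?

6

Choosing L1, L3 covers {trout, badger, heron, deer, frog, hare} — 6 species.
No choice of 2 transects does better; here kingfisher is left uncovered.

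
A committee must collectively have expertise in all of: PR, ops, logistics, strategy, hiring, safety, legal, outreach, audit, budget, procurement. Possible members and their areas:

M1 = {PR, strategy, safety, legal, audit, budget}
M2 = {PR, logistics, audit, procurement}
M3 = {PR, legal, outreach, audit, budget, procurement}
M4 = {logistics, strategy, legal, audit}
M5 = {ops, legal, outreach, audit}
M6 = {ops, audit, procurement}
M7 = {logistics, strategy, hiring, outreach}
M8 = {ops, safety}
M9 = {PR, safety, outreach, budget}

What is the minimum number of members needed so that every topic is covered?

3

M1, M6, M7 together cover {PR, ops, logistics, strategy, hiring, safety, legal, outreach, audit, budget, procurement} — every topic.
No 2 of the 9 members cover everything (all 36 pairs fall short), so 3 is minimum.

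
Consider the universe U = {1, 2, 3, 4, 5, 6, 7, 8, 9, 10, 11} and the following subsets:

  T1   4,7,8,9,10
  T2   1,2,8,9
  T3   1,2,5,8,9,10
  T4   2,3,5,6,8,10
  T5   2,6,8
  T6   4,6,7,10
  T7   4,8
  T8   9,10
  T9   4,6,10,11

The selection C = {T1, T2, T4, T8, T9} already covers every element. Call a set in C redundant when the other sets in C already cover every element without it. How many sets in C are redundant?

1

Drop T1: 7 uncovered — not redundant.
Drop T2: 1 uncovered — not redundant.
Drop T4: 3, 5 uncovered — not redundant.
Drop T8: the rest still cover every element — redundant.
Drop T9: 11 uncovered — not redundant.
1 redundant: T8.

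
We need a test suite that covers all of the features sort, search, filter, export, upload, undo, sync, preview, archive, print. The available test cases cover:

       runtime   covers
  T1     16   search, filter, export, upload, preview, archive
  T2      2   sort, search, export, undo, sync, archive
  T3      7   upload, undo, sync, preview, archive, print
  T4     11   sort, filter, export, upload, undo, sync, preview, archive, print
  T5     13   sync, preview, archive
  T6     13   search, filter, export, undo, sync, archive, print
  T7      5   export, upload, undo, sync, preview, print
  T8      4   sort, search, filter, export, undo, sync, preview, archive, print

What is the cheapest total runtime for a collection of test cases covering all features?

9

T7, T8 cover every feature at runtime 5 + 4 = 9.
Any cover uses at least 2 test cases; among all covering selections none totals below 9.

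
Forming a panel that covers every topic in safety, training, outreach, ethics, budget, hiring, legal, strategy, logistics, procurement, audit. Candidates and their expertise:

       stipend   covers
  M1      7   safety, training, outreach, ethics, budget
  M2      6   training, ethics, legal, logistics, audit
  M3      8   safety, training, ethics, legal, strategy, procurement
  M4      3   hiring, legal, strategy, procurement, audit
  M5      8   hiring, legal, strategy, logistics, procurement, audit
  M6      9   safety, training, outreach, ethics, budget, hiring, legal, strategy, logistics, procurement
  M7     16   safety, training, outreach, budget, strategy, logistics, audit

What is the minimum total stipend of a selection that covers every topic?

M4, M6 cover every topic at stipend 3 + 9 = 12.
Any cover uses at least 2 members; among all covering selections none totals below 12.

12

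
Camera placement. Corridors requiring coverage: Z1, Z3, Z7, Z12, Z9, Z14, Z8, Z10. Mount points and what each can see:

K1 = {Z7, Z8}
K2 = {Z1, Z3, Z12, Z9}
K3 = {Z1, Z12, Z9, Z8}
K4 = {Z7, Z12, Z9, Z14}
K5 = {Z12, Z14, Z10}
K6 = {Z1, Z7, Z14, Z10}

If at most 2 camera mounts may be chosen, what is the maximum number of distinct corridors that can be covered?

7

Choosing K2, K6 covers {Z1, Z3, Z7, Z12, Z9, Z14, Z10} — 7 corridors.
No choice of 2 camera mounts does better; here Z8 is left uncovered.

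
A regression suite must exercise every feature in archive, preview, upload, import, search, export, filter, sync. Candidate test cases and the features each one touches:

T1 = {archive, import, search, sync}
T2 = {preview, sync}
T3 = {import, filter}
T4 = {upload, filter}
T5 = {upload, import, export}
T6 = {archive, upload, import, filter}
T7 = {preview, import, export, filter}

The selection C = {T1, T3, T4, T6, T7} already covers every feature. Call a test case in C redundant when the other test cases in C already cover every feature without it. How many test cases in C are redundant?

3

Drop T1: search, sync uncovered — not redundant.
Drop T3: the rest still cover every feature — redundant.
Drop T4: the rest still cover every feature — redundant.
Drop T6: the rest still cover every feature — redundant.
Drop T7: preview, export uncovered — not redundant.
3 redundant: T3, T4, T6.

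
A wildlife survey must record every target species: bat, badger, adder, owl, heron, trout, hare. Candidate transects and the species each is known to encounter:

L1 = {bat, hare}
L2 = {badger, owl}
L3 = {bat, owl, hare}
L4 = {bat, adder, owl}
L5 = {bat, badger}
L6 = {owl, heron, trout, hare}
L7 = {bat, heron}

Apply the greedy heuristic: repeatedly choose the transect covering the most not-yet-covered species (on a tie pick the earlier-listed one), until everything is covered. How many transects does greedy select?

3

Pick 1: L6 covers 4 new species (owl, heron, trout, hare).
Pick 2: L4 covers 2 new species (bat, adder).
Pick 3: L2 covers 1 new species (badger).
Greedy uses 3 transects.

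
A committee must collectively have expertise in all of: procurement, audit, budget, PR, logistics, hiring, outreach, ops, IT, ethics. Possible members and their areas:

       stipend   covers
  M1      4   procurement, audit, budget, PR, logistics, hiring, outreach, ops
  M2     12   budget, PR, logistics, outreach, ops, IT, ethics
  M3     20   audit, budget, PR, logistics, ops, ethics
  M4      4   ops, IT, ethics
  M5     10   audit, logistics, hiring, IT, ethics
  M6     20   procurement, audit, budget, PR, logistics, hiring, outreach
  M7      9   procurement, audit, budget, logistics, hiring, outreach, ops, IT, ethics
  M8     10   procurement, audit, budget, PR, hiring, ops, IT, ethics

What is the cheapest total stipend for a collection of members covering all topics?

8

M1, M4 cover every topic at stipend 4 + 4 = 8.
Any cover uses at least 2 members; among all covering selections none totals below 8.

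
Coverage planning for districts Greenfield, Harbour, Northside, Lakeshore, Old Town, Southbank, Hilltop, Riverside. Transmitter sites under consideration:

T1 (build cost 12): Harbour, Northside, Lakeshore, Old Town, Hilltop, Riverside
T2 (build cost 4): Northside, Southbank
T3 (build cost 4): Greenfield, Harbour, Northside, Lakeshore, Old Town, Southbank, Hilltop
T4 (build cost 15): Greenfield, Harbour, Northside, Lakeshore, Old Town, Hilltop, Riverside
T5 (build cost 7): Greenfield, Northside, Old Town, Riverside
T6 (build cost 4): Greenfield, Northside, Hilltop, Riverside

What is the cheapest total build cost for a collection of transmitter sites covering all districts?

8

T3, T6 cover every district at build cost 4 + 4 = 8.
Any cover uses at least 2 transmitter sites; among all covering selections none totals below 8.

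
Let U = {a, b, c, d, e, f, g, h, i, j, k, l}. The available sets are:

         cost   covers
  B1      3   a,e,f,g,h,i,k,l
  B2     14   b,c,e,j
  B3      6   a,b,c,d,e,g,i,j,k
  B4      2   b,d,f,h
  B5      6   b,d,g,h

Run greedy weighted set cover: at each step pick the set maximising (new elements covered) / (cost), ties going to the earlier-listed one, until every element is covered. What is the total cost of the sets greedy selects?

11

Pick 1: B1 adds 8 new (a, e, f, g, h, i, k, l) at cost 3 (ratio 8/3).
Pick 2: B4 adds 2 new (b, d) at cost 2 (ratio 2/2).
Pick 3: B3 adds 2 new (c, j) at cost 6 (ratio 2/6).
Greedy total cost: 3 + 2 + 6 = 11. (The true optimum is 9, so greedy overshoots here.)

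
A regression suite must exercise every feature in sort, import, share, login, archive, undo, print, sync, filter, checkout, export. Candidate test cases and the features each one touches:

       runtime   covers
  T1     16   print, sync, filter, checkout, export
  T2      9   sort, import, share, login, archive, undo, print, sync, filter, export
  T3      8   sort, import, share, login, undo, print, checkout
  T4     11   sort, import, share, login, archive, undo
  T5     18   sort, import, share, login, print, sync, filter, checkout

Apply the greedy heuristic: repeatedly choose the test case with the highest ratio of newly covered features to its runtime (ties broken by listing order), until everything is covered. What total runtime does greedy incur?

Pick 1: T2 adds 10 new (sort, import, share, login, archive, undo, print, sync, filter, export) at runtime 9 (ratio 10/9).
Pick 2: T3 adds 1 new (checkout) at runtime 8 (ratio 1/8).
Greedy total runtime: 9 + 8 = 17.

17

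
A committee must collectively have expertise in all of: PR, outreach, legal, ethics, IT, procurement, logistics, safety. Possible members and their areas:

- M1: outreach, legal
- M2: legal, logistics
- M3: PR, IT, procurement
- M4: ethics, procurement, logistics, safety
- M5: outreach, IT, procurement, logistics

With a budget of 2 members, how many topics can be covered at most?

6

Choosing M1, M4 covers {outreach, legal, ethics, procurement, logistics, safety} — 6 topics.
No choice of 2 members does better; here PR, IT are left uncovered.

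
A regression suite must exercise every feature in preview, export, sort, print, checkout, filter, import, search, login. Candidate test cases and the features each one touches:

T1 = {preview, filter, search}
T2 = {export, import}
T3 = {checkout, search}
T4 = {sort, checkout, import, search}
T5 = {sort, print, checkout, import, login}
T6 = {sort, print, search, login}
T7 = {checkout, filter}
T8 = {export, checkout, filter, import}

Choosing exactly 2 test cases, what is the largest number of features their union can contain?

8

Choosing T1, T5 covers {preview, sort, print, checkout, filter, import, search, login} — 8 features.
No choice of 2 test cases does better; here export is left uncovered.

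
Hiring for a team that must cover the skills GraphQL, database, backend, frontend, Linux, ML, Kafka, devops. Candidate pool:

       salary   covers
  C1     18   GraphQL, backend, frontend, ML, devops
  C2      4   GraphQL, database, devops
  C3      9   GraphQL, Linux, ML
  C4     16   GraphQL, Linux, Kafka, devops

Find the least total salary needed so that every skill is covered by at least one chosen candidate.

C1, C2, C4 cover every skill at salary 18 + 4 + 16 = 38.
Any cover uses at least 3 candidates; among all covering selections none totals below 38.
Greedy by coverage-per-salary would pick C2, C3, C1, C4 for 47 — worse than the optimum 38.

38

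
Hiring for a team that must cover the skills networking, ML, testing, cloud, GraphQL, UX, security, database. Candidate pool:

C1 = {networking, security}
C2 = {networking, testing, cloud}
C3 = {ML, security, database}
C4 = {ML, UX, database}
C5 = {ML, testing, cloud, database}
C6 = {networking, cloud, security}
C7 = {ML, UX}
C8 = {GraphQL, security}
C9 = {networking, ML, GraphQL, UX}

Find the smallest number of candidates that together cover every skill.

C1, C5, C9 together cover {networking, ML, testing, cloud, GraphQL, UX, security, database} — every skill.
No 2 of the 9 candidates cover everything (all 36 pairs fall short), so 3 is minimum.

3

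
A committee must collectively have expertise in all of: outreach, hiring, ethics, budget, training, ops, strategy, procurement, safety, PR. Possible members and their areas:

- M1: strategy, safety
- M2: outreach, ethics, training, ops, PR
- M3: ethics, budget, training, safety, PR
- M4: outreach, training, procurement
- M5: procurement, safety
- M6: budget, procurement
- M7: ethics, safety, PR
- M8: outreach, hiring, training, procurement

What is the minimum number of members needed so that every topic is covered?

M1, M2, M3, M8 together cover {outreach, hiring, ethics, budget, training, ops, strategy, procurement, safety, PR} — every topic.
No 3 of the 8 members cover everything (all 56 triples fall short), so 4 is minimum.

4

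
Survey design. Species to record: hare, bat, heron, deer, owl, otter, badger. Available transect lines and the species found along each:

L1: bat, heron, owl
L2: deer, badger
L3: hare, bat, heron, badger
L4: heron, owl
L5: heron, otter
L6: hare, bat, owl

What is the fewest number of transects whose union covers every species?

3

L2, L5, L6 together cover {hare, bat, heron, deer, owl, otter, badger} — every species.
No 2 of the 6 transects cover everything (all 15 pairs fall short), so 3 is minimum.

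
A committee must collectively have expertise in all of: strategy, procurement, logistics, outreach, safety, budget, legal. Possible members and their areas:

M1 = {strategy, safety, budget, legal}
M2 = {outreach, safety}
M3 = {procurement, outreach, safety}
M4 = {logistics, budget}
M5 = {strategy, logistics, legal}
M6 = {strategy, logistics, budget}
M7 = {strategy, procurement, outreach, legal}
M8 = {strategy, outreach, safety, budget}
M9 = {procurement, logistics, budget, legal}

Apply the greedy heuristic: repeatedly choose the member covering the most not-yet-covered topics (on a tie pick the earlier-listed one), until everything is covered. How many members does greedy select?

3

Pick 1: M1 covers 4 new topics (strategy, safety, budget, legal).
Pick 2: M3 covers 2 new topics (procurement, outreach).
Pick 3: M4 covers 1 new topics (logistics).
Greedy uses 3 members. (The true minimum is 2.)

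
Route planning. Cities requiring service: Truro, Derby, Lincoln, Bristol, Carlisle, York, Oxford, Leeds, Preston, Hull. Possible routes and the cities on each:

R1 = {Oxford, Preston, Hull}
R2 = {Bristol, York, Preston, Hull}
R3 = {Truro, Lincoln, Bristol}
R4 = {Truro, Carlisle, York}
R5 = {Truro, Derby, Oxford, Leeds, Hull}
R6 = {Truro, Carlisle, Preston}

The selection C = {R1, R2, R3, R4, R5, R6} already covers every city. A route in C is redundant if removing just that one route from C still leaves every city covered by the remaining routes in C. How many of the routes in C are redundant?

4

Drop R1: the rest still cover every city — redundant.
Drop R2: the rest still cover every city — redundant.
Drop R3: Lincoln uncovered — not redundant.
Drop R4: the rest still cover every city — redundant.
Drop R5: Derby, Leeds uncovered — not redundant.
Drop R6: the rest still cover every city — redundant.
4 redundant: R1, R2, R4, R6.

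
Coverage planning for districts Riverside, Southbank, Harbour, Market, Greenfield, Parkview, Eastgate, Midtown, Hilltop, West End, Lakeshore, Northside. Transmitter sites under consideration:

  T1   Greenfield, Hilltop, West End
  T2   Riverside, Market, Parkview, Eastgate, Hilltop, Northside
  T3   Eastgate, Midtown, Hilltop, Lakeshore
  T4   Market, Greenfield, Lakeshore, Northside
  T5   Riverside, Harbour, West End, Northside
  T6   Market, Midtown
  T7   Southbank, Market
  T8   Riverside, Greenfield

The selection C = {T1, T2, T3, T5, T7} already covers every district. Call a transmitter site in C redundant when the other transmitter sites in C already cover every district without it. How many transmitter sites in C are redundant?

Drop T1: Greenfield uncovered — not redundant.
Drop T2: Parkview uncovered — not redundant.
Drop T3: Midtown, Lakeshore uncovered — not redundant.
Drop T5: Harbour uncovered — not redundant.
Drop T7: Southbank uncovered — not redundant.
None of the transmitter sites in C is redundant.

0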